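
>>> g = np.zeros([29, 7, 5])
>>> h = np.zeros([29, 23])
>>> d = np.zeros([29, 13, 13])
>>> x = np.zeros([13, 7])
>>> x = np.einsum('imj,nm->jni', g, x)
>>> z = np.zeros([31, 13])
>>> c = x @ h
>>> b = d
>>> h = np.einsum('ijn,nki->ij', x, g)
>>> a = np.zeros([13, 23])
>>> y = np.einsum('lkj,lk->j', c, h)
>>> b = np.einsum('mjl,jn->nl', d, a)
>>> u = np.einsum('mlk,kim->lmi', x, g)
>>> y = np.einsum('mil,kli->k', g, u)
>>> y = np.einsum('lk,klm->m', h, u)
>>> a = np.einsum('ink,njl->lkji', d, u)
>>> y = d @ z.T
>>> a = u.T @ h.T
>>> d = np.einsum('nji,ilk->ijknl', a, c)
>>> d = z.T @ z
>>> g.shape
(29, 7, 5)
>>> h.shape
(5, 13)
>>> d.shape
(13, 13)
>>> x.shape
(5, 13, 29)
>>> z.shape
(31, 13)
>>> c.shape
(5, 13, 23)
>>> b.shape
(23, 13)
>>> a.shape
(7, 5, 5)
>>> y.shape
(29, 13, 31)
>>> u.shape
(13, 5, 7)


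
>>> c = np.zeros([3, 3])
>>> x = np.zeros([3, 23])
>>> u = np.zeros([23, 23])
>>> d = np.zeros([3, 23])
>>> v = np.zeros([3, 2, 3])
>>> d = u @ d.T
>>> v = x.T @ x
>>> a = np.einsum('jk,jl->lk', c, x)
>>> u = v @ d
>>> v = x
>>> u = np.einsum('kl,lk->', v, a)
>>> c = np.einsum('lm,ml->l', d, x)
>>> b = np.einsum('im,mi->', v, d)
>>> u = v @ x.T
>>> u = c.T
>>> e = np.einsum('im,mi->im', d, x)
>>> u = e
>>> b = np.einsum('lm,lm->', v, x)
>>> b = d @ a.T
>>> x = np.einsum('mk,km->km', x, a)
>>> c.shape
(23,)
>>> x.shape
(23, 3)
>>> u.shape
(23, 3)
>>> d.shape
(23, 3)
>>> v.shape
(3, 23)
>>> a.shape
(23, 3)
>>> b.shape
(23, 23)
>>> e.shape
(23, 3)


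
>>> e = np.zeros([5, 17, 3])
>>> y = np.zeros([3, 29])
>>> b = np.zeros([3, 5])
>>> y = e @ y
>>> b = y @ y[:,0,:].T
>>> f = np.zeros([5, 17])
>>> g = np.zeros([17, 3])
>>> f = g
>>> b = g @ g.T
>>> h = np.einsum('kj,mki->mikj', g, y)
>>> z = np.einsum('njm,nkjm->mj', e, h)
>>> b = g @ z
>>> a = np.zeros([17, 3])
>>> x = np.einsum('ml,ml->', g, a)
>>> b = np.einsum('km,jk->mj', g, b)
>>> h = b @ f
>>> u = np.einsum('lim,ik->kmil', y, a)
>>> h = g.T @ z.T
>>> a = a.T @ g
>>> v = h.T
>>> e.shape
(5, 17, 3)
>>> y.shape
(5, 17, 29)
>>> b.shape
(3, 17)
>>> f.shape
(17, 3)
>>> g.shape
(17, 3)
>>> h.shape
(3, 3)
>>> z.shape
(3, 17)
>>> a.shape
(3, 3)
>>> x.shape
()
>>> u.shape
(3, 29, 17, 5)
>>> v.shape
(3, 3)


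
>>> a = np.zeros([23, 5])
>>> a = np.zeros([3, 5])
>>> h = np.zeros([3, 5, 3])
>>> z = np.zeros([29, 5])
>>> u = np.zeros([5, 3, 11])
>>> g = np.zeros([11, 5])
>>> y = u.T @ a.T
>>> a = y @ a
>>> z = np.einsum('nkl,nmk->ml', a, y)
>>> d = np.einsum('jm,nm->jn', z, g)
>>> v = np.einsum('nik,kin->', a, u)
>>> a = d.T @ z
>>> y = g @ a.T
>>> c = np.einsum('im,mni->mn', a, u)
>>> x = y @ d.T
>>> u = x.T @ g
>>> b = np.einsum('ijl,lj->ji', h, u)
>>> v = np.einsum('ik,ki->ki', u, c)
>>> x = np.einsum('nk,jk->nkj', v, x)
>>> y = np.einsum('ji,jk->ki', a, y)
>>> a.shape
(11, 5)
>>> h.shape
(3, 5, 3)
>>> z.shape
(3, 5)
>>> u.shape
(3, 5)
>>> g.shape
(11, 5)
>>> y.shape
(11, 5)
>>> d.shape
(3, 11)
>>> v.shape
(5, 3)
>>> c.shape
(5, 3)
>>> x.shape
(5, 3, 11)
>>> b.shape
(5, 3)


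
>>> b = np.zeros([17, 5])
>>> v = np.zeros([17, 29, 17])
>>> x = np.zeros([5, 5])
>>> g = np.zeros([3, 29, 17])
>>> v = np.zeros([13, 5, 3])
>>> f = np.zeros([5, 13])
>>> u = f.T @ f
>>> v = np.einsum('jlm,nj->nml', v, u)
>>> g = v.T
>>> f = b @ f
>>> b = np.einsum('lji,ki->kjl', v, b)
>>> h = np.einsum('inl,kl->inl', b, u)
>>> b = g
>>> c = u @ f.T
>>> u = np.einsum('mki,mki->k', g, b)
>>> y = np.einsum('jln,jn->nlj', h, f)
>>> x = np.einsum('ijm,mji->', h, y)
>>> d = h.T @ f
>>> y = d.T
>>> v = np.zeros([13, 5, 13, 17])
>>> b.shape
(5, 3, 13)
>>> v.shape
(13, 5, 13, 17)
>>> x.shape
()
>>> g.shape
(5, 3, 13)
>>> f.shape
(17, 13)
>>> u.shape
(3,)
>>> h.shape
(17, 3, 13)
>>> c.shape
(13, 17)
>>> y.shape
(13, 3, 13)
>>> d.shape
(13, 3, 13)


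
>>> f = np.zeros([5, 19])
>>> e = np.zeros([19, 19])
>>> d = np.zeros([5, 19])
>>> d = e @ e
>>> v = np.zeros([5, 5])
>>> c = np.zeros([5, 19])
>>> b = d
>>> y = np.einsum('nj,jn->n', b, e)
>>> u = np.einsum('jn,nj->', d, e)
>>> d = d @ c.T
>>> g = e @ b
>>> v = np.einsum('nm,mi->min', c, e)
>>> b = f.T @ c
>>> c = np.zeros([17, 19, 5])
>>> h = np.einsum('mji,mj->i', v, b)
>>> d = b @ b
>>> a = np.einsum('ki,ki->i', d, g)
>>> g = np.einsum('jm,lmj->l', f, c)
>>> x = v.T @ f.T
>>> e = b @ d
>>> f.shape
(5, 19)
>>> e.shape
(19, 19)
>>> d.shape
(19, 19)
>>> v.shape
(19, 19, 5)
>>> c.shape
(17, 19, 5)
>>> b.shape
(19, 19)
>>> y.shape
(19,)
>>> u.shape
()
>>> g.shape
(17,)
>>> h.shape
(5,)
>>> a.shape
(19,)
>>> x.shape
(5, 19, 5)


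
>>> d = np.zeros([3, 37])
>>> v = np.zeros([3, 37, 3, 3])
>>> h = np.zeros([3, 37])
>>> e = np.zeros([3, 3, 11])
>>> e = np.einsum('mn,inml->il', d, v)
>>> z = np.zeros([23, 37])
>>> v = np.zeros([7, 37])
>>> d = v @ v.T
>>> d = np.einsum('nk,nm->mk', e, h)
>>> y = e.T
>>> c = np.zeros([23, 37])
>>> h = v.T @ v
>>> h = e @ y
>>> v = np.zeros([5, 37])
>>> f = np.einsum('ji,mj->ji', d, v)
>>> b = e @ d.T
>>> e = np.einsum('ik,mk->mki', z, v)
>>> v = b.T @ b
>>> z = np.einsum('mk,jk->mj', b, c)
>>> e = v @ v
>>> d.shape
(37, 3)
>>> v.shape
(37, 37)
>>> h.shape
(3, 3)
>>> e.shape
(37, 37)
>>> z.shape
(3, 23)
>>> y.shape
(3, 3)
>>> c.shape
(23, 37)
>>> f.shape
(37, 3)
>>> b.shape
(3, 37)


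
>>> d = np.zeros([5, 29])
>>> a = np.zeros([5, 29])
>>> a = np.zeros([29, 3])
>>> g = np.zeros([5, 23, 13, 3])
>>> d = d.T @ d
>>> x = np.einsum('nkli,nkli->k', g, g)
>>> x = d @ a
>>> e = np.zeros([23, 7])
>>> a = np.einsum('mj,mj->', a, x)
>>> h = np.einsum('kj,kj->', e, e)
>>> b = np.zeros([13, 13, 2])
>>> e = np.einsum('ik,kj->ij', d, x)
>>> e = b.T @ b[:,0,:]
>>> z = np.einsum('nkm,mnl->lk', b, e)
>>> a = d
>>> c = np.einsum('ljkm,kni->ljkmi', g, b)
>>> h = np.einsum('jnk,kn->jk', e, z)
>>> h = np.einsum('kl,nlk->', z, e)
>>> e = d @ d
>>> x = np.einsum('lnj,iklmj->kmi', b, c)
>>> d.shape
(29, 29)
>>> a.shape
(29, 29)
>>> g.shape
(5, 23, 13, 3)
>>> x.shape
(23, 3, 5)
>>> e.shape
(29, 29)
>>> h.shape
()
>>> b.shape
(13, 13, 2)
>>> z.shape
(2, 13)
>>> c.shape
(5, 23, 13, 3, 2)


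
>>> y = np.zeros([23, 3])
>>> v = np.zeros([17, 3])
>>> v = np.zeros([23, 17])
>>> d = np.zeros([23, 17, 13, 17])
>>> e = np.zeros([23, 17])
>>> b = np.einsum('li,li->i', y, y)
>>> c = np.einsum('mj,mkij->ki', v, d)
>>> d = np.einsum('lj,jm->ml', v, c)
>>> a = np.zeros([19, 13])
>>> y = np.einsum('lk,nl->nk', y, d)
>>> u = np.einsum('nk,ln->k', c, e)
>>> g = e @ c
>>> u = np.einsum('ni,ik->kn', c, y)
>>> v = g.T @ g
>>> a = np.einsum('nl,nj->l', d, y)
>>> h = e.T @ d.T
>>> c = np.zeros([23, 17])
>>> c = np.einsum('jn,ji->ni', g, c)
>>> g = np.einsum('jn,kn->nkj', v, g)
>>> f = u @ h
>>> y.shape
(13, 3)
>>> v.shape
(13, 13)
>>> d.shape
(13, 23)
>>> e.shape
(23, 17)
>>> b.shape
(3,)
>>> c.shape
(13, 17)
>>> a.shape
(23,)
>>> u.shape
(3, 17)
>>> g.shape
(13, 23, 13)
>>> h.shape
(17, 13)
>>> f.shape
(3, 13)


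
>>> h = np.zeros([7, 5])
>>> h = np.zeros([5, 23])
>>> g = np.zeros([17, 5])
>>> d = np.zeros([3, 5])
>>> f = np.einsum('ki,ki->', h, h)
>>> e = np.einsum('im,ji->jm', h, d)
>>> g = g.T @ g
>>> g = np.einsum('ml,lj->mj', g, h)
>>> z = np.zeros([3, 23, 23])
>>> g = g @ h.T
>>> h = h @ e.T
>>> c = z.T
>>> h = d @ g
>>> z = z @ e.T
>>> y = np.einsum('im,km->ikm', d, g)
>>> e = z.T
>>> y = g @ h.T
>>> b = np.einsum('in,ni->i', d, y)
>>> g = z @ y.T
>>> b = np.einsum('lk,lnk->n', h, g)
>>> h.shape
(3, 5)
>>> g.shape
(3, 23, 5)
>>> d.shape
(3, 5)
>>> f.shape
()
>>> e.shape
(3, 23, 3)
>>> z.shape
(3, 23, 3)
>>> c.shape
(23, 23, 3)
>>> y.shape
(5, 3)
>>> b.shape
(23,)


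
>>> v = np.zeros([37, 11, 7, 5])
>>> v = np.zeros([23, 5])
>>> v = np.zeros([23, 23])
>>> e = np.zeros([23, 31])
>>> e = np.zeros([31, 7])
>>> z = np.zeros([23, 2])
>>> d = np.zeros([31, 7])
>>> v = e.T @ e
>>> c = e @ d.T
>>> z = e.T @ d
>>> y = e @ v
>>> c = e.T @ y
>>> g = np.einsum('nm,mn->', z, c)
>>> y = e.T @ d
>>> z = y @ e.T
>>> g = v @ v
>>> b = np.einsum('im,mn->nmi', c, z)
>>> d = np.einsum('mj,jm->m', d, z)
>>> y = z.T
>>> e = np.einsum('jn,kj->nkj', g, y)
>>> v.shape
(7, 7)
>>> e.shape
(7, 31, 7)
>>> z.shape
(7, 31)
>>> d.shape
(31,)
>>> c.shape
(7, 7)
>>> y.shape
(31, 7)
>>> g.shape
(7, 7)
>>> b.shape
(31, 7, 7)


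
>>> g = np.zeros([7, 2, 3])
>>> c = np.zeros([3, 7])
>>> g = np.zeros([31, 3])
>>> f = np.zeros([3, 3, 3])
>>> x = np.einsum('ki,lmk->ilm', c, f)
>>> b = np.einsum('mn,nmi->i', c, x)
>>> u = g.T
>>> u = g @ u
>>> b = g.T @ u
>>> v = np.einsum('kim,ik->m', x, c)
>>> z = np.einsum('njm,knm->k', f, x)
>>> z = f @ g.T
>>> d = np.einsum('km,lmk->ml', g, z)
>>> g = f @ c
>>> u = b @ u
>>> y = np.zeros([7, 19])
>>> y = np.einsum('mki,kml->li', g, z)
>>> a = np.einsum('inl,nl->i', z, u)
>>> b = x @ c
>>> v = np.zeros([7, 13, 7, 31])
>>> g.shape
(3, 3, 7)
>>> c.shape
(3, 7)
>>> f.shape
(3, 3, 3)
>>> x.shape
(7, 3, 3)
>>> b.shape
(7, 3, 7)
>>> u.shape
(3, 31)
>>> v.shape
(7, 13, 7, 31)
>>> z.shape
(3, 3, 31)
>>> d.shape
(3, 3)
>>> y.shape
(31, 7)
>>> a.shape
(3,)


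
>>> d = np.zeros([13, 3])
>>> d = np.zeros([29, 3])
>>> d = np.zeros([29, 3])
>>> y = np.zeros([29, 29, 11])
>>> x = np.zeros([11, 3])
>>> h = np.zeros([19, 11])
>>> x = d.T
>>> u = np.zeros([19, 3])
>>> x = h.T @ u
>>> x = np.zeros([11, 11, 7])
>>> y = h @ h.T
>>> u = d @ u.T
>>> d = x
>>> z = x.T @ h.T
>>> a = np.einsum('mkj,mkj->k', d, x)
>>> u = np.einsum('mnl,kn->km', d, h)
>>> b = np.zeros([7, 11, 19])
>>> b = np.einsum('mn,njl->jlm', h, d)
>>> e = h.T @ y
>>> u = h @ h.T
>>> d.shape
(11, 11, 7)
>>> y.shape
(19, 19)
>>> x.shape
(11, 11, 7)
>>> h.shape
(19, 11)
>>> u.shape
(19, 19)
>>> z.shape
(7, 11, 19)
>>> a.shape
(11,)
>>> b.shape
(11, 7, 19)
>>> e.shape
(11, 19)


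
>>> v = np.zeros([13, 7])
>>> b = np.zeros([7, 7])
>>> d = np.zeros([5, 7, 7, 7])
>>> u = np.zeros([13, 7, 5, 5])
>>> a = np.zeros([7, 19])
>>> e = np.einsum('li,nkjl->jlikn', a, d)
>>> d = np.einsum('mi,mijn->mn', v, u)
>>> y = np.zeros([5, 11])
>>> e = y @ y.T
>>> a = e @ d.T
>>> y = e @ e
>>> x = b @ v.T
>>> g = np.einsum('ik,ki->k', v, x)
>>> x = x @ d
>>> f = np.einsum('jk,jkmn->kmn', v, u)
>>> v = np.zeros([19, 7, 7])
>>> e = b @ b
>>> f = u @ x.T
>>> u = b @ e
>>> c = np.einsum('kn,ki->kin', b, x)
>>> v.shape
(19, 7, 7)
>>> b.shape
(7, 7)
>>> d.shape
(13, 5)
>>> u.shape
(7, 7)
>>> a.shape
(5, 13)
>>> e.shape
(7, 7)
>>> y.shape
(5, 5)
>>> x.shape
(7, 5)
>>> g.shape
(7,)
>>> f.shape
(13, 7, 5, 7)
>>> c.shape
(7, 5, 7)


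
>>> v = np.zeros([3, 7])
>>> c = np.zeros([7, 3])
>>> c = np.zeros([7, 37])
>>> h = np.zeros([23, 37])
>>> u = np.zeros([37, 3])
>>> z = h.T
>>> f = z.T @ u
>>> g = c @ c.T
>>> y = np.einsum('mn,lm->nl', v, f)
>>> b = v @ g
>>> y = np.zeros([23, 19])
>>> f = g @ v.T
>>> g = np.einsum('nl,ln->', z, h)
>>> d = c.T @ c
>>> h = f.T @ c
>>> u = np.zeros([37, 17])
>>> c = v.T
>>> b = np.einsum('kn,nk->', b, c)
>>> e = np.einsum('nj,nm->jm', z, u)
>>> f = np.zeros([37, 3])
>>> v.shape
(3, 7)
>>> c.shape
(7, 3)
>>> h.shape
(3, 37)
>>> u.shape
(37, 17)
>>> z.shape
(37, 23)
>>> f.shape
(37, 3)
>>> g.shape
()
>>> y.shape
(23, 19)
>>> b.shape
()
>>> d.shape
(37, 37)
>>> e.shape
(23, 17)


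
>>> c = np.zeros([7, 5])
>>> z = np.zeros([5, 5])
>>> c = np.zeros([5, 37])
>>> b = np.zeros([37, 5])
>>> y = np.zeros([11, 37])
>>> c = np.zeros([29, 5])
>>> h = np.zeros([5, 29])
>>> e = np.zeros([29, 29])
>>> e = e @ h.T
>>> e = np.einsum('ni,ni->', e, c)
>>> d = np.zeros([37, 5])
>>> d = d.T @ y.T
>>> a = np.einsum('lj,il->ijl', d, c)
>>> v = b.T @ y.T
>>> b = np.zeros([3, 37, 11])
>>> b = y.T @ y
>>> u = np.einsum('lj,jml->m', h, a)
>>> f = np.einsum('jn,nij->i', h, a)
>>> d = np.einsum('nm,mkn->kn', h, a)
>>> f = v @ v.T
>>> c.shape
(29, 5)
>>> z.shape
(5, 5)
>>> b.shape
(37, 37)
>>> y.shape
(11, 37)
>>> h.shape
(5, 29)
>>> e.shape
()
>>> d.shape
(11, 5)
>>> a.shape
(29, 11, 5)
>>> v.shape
(5, 11)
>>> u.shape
(11,)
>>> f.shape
(5, 5)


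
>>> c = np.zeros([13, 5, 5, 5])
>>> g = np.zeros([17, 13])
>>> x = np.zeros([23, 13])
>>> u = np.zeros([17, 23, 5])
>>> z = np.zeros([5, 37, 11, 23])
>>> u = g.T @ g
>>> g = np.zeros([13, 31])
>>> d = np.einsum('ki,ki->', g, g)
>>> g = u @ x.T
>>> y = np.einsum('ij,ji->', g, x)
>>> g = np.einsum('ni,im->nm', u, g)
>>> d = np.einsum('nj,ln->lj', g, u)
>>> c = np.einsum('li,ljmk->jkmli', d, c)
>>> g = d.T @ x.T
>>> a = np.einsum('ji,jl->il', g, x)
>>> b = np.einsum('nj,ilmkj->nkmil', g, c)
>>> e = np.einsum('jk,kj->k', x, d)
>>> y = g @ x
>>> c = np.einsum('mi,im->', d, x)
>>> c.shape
()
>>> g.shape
(23, 23)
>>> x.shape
(23, 13)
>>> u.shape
(13, 13)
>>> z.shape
(5, 37, 11, 23)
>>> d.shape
(13, 23)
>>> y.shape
(23, 13)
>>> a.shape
(23, 13)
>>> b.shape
(23, 13, 5, 5, 5)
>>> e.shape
(13,)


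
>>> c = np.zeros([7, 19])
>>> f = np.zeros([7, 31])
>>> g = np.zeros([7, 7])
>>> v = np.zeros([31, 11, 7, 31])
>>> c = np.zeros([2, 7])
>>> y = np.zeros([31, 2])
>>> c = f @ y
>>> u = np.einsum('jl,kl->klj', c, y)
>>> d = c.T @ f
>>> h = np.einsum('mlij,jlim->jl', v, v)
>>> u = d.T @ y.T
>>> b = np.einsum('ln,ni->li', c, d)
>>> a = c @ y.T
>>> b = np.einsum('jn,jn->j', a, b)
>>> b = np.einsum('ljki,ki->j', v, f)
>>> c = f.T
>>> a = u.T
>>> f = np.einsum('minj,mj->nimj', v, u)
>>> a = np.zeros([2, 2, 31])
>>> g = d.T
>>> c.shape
(31, 7)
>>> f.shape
(7, 11, 31, 31)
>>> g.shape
(31, 2)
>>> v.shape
(31, 11, 7, 31)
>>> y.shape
(31, 2)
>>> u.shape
(31, 31)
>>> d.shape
(2, 31)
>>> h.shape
(31, 11)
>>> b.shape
(11,)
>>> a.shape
(2, 2, 31)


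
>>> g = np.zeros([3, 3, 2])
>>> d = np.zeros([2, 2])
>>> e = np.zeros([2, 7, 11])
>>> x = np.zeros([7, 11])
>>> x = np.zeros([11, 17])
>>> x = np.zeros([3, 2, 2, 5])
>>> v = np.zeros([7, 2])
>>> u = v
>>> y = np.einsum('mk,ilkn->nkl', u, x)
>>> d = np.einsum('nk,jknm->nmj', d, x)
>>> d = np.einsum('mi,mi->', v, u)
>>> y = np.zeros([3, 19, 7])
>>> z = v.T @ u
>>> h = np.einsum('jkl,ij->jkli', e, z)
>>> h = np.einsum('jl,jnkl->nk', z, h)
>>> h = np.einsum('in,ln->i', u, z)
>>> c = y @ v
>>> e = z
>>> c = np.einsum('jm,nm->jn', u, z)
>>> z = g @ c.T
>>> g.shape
(3, 3, 2)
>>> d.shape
()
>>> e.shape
(2, 2)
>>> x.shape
(3, 2, 2, 5)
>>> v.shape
(7, 2)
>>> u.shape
(7, 2)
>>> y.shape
(3, 19, 7)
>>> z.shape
(3, 3, 7)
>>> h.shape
(7,)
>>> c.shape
(7, 2)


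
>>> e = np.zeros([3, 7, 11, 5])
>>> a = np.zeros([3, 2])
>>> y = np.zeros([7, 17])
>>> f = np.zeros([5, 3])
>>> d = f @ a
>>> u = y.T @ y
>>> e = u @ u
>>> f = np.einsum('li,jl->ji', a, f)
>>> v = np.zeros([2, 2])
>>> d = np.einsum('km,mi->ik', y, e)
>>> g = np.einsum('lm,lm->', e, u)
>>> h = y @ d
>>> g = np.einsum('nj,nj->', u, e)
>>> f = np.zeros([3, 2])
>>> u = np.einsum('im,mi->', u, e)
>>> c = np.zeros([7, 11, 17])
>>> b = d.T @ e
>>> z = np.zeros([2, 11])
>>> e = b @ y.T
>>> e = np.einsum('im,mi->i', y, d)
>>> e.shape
(7,)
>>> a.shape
(3, 2)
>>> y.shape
(7, 17)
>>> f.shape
(3, 2)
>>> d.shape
(17, 7)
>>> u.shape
()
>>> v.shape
(2, 2)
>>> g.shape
()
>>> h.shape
(7, 7)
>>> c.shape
(7, 11, 17)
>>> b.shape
(7, 17)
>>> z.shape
(2, 11)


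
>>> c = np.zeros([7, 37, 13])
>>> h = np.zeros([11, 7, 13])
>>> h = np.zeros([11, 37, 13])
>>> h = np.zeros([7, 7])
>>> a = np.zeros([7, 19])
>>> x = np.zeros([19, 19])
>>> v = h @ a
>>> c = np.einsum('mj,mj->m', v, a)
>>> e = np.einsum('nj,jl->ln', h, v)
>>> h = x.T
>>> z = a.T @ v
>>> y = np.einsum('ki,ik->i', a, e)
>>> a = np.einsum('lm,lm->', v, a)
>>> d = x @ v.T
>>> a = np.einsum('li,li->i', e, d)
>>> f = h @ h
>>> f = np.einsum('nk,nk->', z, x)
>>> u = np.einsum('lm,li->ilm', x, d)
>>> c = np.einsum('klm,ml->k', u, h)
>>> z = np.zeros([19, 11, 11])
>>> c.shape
(7,)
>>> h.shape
(19, 19)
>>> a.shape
(7,)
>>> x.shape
(19, 19)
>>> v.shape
(7, 19)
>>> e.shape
(19, 7)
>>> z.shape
(19, 11, 11)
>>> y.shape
(19,)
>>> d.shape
(19, 7)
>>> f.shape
()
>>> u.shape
(7, 19, 19)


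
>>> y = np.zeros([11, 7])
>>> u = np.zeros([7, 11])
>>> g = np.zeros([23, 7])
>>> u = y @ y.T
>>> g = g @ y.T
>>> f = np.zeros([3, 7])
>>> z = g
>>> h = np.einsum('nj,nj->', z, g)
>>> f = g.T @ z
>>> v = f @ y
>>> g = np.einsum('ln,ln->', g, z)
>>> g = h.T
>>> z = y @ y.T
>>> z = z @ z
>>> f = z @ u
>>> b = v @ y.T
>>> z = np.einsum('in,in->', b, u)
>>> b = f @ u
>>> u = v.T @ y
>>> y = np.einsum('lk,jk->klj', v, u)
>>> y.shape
(7, 11, 7)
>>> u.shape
(7, 7)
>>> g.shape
()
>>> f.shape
(11, 11)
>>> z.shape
()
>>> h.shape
()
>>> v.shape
(11, 7)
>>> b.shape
(11, 11)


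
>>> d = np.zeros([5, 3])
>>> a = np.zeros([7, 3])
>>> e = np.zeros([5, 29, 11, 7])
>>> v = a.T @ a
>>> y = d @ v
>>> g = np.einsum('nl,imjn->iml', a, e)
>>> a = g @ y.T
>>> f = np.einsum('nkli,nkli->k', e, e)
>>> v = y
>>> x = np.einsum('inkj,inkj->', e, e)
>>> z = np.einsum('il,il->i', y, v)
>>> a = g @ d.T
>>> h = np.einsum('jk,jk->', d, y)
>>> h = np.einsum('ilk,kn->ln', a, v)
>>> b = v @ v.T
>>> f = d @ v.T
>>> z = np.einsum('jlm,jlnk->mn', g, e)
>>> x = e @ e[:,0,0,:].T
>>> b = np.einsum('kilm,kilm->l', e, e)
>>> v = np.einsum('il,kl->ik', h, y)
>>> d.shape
(5, 3)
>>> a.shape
(5, 29, 5)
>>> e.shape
(5, 29, 11, 7)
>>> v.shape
(29, 5)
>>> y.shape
(5, 3)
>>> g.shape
(5, 29, 3)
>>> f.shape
(5, 5)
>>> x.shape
(5, 29, 11, 5)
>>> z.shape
(3, 11)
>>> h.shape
(29, 3)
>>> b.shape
(11,)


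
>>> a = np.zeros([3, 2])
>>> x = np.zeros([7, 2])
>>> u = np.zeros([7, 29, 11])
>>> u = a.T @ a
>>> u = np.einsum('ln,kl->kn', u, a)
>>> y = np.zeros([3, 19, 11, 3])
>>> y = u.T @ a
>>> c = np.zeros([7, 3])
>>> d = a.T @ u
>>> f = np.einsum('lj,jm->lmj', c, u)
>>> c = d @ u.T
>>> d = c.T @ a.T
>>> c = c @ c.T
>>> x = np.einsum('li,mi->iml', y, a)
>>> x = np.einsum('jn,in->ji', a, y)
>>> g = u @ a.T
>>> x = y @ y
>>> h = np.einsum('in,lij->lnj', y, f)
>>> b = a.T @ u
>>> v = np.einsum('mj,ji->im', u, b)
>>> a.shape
(3, 2)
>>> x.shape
(2, 2)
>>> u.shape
(3, 2)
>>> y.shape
(2, 2)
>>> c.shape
(2, 2)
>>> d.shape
(3, 3)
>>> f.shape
(7, 2, 3)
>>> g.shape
(3, 3)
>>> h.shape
(7, 2, 3)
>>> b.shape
(2, 2)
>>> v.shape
(2, 3)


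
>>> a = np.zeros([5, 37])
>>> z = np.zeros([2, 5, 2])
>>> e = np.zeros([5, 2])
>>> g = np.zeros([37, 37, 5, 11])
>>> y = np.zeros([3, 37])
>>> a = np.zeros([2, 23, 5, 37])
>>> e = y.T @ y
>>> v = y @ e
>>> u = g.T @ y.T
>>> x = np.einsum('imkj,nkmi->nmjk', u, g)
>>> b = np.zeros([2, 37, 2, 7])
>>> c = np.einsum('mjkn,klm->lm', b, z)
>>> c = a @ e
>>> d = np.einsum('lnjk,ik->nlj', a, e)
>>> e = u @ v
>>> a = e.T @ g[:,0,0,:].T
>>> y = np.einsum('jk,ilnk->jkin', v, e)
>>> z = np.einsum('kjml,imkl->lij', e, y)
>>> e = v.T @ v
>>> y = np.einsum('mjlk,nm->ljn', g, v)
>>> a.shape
(37, 37, 5, 37)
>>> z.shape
(37, 3, 5)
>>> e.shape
(37, 37)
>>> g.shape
(37, 37, 5, 11)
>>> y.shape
(5, 37, 3)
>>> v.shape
(3, 37)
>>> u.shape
(11, 5, 37, 3)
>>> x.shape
(37, 5, 3, 37)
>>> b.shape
(2, 37, 2, 7)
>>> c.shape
(2, 23, 5, 37)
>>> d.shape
(23, 2, 5)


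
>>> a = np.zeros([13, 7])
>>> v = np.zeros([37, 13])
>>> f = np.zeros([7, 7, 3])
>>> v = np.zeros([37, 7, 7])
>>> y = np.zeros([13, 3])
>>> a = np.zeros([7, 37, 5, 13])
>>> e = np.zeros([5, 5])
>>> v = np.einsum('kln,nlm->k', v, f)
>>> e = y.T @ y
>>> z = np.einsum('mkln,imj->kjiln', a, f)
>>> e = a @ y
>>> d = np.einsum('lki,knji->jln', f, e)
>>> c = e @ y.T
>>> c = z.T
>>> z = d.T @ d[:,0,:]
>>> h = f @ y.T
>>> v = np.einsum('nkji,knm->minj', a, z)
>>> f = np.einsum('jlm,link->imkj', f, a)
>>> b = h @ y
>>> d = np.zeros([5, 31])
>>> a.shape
(7, 37, 5, 13)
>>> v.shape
(37, 13, 7, 5)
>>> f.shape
(37, 3, 13, 7)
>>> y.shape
(13, 3)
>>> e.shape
(7, 37, 5, 3)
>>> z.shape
(37, 7, 37)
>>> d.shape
(5, 31)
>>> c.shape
(13, 5, 7, 3, 37)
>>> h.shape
(7, 7, 13)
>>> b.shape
(7, 7, 3)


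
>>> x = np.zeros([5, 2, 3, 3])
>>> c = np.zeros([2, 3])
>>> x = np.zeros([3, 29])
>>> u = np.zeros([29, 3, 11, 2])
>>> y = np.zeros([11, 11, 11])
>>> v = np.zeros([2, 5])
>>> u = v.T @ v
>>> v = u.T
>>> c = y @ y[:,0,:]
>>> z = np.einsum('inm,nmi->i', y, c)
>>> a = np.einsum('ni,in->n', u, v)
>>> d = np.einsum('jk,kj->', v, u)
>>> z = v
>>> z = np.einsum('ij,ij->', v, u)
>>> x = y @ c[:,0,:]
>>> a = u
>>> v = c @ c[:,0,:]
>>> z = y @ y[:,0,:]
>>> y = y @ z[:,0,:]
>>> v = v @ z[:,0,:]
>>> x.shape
(11, 11, 11)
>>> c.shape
(11, 11, 11)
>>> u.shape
(5, 5)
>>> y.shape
(11, 11, 11)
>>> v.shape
(11, 11, 11)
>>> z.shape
(11, 11, 11)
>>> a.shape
(5, 5)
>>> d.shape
()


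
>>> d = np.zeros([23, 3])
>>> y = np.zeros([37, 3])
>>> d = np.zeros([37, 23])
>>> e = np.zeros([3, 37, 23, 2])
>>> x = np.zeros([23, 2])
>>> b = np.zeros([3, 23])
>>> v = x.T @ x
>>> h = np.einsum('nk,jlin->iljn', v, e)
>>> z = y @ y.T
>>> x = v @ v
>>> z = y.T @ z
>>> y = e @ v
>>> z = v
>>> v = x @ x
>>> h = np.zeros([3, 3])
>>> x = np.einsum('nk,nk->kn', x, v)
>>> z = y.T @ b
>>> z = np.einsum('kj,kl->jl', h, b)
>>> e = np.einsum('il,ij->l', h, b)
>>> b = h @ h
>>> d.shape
(37, 23)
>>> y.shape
(3, 37, 23, 2)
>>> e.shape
(3,)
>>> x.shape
(2, 2)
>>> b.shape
(3, 3)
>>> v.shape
(2, 2)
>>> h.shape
(3, 3)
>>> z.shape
(3, 23)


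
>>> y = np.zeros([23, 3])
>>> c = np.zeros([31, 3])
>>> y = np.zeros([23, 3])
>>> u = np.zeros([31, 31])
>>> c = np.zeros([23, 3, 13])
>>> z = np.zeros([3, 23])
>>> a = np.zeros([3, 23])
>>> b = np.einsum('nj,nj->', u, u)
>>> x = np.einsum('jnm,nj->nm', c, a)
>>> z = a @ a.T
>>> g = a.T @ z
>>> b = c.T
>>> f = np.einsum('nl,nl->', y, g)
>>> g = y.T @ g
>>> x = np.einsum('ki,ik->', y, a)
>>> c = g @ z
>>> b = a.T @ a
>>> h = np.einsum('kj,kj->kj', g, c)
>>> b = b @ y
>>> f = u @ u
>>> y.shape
(23, 3)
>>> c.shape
(3, 3)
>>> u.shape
(31, 31)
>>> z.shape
(3, 3)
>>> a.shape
(3, 23)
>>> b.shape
(23, 3)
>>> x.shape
()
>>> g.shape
(3, 3)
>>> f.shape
(31, 31)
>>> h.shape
(3, 3)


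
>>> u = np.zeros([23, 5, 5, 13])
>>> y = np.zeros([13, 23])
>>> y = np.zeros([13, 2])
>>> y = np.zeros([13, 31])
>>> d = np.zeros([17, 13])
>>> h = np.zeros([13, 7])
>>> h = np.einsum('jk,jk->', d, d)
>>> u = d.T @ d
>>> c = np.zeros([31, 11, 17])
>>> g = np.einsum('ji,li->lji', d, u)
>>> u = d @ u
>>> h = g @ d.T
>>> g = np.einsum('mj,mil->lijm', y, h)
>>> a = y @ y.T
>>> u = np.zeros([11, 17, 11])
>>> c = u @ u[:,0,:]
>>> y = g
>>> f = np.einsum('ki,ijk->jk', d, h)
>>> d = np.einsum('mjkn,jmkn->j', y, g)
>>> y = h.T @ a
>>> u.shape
(11, 17, 11)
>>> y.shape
(17, 17, 13)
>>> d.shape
(17,)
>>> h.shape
(13, 17, 17)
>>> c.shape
(11, 17, 11)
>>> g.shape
(17, 17, 31, 13)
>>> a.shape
(13, 13)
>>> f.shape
(17, 17)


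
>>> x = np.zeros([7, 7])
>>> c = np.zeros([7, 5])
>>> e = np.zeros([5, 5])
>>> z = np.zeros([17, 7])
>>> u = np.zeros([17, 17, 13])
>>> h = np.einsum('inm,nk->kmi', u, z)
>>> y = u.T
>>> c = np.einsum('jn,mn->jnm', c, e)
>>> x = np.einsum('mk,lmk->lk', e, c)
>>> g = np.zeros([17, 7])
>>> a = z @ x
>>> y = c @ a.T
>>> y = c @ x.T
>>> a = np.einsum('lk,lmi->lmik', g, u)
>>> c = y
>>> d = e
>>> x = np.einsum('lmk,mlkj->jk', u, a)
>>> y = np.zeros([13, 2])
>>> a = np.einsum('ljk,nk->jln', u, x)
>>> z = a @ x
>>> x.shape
(7, 13)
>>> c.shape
(7, 5, 7)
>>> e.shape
(5, 5)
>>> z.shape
(17, 17, 13)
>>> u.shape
(17, 17, 13)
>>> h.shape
(7, 13, 17)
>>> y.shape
(13, 2)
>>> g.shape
(17, 7)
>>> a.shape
(17, 17, 7)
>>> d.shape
(5, 5)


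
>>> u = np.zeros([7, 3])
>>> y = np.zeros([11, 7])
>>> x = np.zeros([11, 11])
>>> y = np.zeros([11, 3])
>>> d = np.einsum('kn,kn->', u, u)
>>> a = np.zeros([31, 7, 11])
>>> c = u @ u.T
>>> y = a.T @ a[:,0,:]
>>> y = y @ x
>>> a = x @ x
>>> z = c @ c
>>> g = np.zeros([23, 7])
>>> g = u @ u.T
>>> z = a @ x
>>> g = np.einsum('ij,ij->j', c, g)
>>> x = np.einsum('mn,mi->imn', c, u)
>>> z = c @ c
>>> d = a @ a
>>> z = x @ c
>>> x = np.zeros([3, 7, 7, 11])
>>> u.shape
(7, 3)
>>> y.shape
(11, 7, 11)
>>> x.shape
(3, 7, 7, 11)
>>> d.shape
(11, 11)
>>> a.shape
(11, 11)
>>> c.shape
(7, 7)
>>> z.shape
(3, 7, 7)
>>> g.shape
(7,)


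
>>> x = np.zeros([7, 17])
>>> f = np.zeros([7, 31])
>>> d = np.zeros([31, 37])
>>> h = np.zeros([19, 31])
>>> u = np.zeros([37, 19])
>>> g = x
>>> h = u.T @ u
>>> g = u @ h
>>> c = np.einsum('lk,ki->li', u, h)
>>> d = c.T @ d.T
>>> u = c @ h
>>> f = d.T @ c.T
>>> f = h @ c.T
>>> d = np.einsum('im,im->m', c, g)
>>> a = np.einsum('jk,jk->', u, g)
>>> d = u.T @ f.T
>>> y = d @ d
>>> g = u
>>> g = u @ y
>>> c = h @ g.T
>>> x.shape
(7, 17)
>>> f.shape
(19, 37)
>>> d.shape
(19, 19)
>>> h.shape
(19, 19)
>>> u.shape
(37, 19)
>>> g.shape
(37, 19)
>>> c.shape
(19, 37)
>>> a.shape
()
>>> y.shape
(19, 19)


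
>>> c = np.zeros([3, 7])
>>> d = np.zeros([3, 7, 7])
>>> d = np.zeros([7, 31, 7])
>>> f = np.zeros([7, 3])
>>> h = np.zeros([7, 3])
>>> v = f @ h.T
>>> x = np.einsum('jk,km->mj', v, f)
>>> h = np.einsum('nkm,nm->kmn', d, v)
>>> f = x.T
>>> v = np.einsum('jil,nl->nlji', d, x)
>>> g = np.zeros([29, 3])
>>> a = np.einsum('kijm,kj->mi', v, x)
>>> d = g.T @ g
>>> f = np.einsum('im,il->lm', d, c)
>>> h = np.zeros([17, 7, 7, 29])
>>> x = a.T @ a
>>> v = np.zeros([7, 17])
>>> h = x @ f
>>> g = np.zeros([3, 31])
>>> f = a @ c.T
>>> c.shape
(3, 7)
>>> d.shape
(3, 3)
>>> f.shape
(31, 3)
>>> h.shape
(7, 3)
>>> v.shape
(7, 17)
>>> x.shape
(7, 7)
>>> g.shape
(3, 31)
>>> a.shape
(31, 7)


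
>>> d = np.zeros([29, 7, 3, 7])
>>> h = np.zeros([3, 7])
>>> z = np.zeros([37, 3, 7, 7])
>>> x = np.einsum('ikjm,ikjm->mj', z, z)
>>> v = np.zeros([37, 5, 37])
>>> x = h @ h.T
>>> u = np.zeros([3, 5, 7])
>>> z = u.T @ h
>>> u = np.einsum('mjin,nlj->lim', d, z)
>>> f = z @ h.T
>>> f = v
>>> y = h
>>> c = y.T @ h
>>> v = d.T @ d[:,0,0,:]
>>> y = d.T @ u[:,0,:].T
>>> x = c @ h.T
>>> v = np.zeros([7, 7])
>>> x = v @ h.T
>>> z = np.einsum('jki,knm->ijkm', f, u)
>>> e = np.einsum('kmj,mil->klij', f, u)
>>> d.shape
(29, 7, 3, 7)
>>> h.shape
(3, 7)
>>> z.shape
(37, 37, 5, 29)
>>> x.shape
(7, 3)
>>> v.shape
(7, 7)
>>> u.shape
(5, 3, 29)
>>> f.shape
(37, 5, 37)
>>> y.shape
(7, 3, 7, 5)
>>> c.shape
(7, 7)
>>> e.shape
(37, 29, 3, 37)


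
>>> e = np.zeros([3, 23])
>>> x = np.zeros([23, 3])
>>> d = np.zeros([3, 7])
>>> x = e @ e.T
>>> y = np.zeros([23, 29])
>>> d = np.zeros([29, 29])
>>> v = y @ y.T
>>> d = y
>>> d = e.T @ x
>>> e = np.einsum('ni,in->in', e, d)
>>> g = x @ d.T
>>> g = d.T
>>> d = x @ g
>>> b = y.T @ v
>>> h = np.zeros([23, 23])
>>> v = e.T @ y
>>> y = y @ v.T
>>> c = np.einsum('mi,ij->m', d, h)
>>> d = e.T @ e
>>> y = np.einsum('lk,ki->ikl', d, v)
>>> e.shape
(23, 3)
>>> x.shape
(3, 3)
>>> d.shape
(3, 3)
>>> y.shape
(29, 3, 3)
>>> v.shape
(3, 29)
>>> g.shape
(3, 23)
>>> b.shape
(29, 23)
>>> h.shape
(23, 23)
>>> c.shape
(3,)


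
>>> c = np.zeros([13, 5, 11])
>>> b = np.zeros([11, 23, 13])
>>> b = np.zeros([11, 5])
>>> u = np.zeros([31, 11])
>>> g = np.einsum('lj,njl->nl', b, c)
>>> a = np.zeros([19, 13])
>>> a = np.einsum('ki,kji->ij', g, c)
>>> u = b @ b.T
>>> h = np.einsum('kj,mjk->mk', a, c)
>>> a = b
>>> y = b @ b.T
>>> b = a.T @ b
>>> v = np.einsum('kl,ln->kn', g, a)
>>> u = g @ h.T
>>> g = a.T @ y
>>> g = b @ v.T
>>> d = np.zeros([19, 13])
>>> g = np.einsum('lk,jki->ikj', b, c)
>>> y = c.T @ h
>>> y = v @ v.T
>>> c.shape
(13, 5, 11)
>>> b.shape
(5, 5)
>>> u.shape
(13, 13)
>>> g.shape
(11, 5, 13)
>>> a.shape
(11, 5)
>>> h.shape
(13, 11)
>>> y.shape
(13, 13)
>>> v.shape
(13, 5)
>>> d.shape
(19, 13)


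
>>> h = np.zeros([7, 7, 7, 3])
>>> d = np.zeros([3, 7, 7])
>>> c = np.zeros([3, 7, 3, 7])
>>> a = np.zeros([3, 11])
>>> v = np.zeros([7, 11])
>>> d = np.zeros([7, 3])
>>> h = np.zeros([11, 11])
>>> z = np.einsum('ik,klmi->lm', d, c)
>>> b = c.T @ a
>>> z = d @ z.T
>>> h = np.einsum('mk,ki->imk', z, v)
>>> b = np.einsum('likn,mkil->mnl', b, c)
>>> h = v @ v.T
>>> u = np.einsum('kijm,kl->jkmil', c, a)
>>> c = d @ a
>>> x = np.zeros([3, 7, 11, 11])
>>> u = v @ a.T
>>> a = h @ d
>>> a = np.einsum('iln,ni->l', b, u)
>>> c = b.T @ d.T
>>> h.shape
(7, 7)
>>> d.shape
(7, 3)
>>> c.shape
(7, 11, 7)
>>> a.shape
(11,)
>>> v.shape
(7, 11)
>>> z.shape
(7, 7)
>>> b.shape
(3, 11, 7)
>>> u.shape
(7, 3)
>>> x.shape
(3, 7, 11, 11)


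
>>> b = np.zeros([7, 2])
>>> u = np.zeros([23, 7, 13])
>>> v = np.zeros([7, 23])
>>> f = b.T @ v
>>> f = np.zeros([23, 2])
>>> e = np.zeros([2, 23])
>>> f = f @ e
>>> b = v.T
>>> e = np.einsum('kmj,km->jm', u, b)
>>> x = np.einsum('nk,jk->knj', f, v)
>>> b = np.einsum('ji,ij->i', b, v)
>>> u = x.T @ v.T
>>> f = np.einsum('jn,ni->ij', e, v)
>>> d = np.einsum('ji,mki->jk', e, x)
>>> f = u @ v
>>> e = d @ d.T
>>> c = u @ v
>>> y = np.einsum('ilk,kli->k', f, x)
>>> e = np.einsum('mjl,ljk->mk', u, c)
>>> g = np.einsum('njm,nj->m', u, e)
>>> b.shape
(7,)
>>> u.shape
(7, 23, 7)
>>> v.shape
(7, 23)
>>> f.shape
(7, 23, 23)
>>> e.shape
(7, 23)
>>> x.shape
(23, 23, 7)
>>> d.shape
(13, 23)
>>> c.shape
(7, 23, 23)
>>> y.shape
(23,)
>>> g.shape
(7,)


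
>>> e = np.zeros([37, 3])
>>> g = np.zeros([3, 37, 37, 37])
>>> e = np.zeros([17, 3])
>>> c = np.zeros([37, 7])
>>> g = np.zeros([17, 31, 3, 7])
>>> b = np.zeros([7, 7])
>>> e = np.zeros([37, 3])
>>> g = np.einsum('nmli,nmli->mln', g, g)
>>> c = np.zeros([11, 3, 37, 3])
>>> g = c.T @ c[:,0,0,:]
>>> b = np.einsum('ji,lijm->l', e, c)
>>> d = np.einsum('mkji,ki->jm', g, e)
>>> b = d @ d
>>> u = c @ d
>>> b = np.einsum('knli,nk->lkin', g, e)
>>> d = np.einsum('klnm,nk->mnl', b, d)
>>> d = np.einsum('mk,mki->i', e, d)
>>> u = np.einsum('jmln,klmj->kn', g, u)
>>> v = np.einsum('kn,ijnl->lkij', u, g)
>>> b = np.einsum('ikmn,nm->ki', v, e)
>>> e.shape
(37, 3)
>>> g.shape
(3, 37, 3, 3)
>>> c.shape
(11, 3, 37, 3)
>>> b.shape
(11, 3)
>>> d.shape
(3,)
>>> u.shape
(11, 3)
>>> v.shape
(3, 11, 3, 37)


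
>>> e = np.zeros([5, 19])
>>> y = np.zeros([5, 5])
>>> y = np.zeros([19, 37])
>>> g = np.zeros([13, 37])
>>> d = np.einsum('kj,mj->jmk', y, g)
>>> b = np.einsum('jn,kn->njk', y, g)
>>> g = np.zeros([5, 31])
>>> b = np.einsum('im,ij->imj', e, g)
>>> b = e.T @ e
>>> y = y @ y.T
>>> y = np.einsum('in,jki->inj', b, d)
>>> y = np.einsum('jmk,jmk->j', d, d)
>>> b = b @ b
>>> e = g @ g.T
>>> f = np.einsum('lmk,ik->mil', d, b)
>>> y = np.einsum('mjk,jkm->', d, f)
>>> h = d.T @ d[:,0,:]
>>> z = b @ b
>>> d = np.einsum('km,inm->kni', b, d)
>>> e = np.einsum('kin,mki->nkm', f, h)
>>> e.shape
(37, 13, 19)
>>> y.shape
()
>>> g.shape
(5, 31)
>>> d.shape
(19, 13, 37)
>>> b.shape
(19, 19)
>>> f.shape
(13, 19, 37)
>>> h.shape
(19, 13, 19)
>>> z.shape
(19, 19)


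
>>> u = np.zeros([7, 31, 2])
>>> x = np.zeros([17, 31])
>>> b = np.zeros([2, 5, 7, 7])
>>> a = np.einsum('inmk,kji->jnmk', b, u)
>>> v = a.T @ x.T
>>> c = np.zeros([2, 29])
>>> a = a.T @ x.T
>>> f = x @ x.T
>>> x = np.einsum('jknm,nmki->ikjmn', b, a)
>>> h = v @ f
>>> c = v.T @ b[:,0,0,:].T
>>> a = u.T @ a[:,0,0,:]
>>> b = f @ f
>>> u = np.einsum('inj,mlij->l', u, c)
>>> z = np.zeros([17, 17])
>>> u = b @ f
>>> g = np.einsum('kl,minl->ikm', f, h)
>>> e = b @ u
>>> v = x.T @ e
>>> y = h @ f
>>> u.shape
(17, 17)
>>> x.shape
(17, 5, 2, 7, 7)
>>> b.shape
(17, 17)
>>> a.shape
(2, 31, 17)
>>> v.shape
(7, 7, 2, 5, 17)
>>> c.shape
(17, 5, 7, 2)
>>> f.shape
(17, 17)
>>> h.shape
(7, 7, 5, 17)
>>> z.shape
(17, 17)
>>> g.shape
(7, 17, 7)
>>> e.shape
(17, 17)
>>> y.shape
(7, 7, 5, 17)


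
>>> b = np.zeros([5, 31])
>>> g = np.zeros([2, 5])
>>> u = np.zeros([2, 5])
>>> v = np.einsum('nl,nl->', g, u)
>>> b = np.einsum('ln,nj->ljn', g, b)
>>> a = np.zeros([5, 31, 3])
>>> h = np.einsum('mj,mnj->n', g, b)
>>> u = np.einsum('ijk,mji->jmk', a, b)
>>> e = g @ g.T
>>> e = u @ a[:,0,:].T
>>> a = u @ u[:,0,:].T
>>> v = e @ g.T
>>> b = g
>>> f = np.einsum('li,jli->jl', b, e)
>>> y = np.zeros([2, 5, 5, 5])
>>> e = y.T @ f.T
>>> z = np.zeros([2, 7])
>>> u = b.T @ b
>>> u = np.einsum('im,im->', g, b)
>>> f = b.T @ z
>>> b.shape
(2, 5)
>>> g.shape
(2, 5)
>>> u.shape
()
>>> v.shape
(31, 2, 2)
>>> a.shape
(31, 2, 31)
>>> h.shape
(31,)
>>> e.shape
(5, 5, 5, 31)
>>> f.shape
(5, 7)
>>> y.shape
(2, 5, 5, 5)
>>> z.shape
(2, 7)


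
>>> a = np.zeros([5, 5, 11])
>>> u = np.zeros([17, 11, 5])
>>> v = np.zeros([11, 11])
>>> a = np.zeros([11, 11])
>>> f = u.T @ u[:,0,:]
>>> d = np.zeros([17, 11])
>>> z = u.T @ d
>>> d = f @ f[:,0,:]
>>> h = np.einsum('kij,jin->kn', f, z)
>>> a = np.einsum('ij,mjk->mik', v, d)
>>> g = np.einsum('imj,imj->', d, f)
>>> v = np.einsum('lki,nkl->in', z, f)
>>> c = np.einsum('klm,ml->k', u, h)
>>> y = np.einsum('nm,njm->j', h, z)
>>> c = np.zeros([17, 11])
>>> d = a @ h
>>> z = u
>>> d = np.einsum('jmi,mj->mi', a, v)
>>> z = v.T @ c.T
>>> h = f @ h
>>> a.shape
(5, 11, 5)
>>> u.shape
(17, 11, 5)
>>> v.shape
(11, 5)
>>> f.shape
(5, 11, 5)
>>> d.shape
(11, 5)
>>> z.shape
(5, 17)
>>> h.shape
(5, 11, 11)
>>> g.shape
()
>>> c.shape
(17, 11)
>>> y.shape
(11,)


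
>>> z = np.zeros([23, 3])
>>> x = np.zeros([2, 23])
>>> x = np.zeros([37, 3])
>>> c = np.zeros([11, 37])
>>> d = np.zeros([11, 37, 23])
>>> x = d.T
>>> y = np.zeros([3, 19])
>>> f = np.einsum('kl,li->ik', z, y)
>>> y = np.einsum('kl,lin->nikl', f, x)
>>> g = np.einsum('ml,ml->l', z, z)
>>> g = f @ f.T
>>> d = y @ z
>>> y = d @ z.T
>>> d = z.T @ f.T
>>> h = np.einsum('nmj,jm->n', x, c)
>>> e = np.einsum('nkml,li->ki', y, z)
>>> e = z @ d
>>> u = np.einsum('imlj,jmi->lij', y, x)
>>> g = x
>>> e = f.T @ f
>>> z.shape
(23, 3)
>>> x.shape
(23, 37, 11)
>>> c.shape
(11, 37)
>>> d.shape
(3, 19)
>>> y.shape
(11, 37, 19, 23)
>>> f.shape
(19, 23)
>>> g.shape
(23, 37, 11)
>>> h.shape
(23,)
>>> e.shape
(23, 23)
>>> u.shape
(19, 11, 23)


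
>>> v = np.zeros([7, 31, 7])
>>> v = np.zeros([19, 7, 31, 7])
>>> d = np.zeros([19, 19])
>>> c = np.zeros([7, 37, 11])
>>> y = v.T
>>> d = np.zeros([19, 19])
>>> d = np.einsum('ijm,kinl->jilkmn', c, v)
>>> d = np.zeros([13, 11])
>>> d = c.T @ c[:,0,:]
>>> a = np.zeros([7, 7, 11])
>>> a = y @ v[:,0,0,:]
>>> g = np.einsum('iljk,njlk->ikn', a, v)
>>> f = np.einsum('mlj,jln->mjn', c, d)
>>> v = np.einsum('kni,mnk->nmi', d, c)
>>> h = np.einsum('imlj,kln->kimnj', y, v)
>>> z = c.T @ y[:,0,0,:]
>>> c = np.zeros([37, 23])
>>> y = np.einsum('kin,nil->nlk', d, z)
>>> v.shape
(37, 7, 11)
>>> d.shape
(11, 37, 11)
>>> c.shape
(37, 23)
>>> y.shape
(11, 19, 11)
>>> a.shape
(7, 31, 7, 7)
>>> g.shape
(7, 7, 19)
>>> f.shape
(7, 11, 11)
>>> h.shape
(37, 7, 31, 11, 19)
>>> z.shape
(11, 37, 19)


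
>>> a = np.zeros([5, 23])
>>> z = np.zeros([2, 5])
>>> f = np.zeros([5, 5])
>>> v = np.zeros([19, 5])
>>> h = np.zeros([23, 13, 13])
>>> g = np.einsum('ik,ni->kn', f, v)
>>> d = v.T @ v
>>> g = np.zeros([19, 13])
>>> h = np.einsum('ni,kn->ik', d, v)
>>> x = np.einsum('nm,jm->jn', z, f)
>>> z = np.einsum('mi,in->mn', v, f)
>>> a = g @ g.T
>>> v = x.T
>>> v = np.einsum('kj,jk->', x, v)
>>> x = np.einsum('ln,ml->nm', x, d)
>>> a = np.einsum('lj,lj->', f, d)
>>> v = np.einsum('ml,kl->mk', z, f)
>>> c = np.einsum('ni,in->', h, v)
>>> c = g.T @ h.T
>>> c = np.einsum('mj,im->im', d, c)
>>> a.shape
()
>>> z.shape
(19, 5)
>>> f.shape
(5, 5)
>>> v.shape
(19, 5)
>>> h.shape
(5, 19)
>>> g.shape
(19, 13)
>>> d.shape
(5, 5)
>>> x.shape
(2, 5)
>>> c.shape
(13, 5)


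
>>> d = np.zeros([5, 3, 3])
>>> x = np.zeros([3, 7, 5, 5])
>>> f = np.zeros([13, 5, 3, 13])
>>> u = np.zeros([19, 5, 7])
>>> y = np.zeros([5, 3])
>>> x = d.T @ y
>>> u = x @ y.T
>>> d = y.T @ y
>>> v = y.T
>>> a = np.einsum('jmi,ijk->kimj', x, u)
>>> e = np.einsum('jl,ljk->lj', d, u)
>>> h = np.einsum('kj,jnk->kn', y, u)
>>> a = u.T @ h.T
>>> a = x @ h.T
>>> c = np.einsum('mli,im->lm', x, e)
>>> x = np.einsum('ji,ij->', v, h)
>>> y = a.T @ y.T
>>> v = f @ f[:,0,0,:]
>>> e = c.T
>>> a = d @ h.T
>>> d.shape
(3, 3)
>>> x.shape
()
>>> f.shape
(13, 5, 3, 13)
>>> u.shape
(3, 3, 5)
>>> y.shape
(5, 3, 5)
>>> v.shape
(13, 5, 3, 13)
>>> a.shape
(3, 5)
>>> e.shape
(3, 3)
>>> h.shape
(5, 3)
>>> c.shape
(3, 3)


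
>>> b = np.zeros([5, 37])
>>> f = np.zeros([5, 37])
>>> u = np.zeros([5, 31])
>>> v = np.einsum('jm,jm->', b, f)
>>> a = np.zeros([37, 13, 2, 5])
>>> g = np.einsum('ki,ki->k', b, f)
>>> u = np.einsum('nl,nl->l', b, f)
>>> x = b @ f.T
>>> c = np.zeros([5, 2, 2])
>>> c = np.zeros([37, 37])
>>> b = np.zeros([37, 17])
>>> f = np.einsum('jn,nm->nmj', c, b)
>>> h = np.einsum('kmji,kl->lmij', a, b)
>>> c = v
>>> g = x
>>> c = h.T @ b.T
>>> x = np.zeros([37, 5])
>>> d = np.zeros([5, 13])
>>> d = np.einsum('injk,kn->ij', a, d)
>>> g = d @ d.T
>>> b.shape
(37, 17)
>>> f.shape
(37, 17, 37)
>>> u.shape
(37,)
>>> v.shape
()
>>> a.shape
(37, 13, 2, 5)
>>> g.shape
(37, 37)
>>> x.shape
(37, 5)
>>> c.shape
(2, 5, 13, 37)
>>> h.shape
(17, 13, 5, 2)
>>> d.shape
(37, 2)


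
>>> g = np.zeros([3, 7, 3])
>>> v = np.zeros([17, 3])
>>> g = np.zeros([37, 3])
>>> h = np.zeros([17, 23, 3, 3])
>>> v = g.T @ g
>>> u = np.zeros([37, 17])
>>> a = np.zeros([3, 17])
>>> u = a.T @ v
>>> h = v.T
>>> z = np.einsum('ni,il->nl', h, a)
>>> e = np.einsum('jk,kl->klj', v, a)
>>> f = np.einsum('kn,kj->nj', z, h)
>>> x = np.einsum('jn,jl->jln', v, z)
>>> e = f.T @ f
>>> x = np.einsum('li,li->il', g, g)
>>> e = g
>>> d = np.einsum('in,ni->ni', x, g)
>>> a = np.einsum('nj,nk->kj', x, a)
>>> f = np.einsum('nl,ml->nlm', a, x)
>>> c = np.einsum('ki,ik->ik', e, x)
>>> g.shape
(37, 3)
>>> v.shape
(3, 3)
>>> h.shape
(3, 3)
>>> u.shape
(17, 3)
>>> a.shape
(17, 37)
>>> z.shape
(3, 17)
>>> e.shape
(37, 3)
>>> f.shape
(17, 37, 3)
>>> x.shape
(3, 37)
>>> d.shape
(37, 3)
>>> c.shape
(3, 37)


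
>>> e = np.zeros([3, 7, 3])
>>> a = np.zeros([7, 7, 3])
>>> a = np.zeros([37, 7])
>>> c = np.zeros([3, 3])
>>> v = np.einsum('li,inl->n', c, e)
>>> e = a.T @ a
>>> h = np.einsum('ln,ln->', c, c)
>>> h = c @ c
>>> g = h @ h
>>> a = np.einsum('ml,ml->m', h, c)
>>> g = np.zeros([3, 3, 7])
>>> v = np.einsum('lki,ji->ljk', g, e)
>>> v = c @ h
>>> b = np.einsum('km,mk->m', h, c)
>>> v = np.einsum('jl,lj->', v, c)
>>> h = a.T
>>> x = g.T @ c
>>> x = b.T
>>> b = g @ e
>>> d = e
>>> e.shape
(7, 7)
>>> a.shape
(3,)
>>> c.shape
(3, 3)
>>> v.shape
()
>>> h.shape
(3,)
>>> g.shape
(3, 3, 7)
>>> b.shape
(3, 3, 7)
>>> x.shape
(3,)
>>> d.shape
(7, 7)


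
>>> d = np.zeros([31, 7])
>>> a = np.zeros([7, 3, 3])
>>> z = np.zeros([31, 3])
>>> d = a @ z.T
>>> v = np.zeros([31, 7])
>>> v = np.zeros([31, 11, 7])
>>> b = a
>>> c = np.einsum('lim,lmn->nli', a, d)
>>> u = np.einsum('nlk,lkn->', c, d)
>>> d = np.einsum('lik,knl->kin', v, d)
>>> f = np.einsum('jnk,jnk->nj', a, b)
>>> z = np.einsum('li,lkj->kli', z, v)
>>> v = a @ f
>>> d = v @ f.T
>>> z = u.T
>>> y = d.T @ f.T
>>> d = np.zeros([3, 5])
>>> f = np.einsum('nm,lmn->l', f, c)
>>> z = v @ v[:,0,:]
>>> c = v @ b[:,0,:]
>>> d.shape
(3, 5)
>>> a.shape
(7, 3, 3)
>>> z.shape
(7, 3, 7)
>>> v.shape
(7, 3, 7)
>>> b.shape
(7, 3, 3)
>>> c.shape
(7, 3, 3)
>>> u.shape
()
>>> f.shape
(31,)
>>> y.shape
(3, 3, 3)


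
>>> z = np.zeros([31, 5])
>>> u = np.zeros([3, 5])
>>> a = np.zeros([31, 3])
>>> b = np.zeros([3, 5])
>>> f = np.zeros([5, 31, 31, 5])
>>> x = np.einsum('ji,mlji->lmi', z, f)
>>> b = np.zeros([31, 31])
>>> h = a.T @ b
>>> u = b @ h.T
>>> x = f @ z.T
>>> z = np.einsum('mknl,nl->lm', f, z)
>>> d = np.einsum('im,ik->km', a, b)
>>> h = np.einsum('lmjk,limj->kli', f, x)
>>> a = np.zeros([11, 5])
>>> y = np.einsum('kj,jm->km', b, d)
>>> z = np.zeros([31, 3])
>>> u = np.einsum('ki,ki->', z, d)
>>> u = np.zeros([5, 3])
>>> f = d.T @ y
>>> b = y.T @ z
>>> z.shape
(31, 3)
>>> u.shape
(5, 3)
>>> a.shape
(11, 5)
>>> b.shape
(3, 3)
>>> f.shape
(3, 3)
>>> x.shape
(5, 31, 31, 31)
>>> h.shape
(5, 5, 31)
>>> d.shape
(31, 3)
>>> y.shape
(31, 3)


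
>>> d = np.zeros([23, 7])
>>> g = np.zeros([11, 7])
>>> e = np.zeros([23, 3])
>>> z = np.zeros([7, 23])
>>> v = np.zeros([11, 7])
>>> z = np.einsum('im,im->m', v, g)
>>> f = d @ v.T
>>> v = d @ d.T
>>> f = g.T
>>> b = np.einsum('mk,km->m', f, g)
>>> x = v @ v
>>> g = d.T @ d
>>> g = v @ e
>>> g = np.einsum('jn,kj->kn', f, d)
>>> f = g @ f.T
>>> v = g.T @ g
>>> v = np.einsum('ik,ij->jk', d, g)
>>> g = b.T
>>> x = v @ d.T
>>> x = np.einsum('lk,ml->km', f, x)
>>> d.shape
(23, 7)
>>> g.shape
(7,)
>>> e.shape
(23, 3)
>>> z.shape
(7,)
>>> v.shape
(11, 7)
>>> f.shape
(23, 7)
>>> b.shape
(7,)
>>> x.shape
(7, 11)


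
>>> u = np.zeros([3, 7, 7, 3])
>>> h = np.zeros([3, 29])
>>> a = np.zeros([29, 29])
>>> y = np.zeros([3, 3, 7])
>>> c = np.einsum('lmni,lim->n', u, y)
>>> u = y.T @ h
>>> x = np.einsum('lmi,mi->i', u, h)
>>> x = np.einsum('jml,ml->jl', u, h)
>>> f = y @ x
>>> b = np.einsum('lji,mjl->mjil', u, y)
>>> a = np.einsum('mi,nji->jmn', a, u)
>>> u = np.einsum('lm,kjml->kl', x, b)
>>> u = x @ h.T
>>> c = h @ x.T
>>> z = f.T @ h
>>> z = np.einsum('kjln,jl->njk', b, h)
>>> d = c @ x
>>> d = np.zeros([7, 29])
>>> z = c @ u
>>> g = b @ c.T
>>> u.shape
(7, 3)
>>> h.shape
(3, 29)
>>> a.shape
(3, 29, 7)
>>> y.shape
(3, 3, 7)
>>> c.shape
(3, 7)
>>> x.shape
(7, 29)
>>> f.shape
(3, 3, 29)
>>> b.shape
(3, 3, 29, 7)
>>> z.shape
(3, 3)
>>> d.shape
(7, 29)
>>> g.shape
(3, 3, 29, 3)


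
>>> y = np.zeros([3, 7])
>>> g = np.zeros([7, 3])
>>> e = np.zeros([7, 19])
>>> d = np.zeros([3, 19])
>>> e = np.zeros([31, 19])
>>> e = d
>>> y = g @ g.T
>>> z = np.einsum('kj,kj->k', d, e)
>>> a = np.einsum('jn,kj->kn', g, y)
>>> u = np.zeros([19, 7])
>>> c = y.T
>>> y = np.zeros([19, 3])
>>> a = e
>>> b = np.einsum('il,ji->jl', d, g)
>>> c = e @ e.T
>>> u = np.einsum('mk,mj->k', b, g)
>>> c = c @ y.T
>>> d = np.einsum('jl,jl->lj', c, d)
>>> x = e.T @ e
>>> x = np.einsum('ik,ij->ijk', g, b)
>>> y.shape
(19, 3)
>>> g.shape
(7, 3)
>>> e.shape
(3, 19)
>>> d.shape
(19, 3)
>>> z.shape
(3,)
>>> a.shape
(3, 19)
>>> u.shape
(19,)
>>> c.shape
(3, 19)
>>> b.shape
(7, 19)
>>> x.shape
(7, 19, 3)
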